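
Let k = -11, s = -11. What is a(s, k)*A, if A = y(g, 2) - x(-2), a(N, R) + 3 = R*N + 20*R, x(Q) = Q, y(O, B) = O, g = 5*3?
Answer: -1734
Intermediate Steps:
g = 15
a(N, R) = -3 + 20*R + N*R (a(N, R) = -3 + (R*N + 20*R) = -3 + (N*R + 20*R) = -3 + (20*R + N*R) = -3 + 20*R + N*R)
A = 17 (A = 15 - 1*(-2) = 15 + 2 = 17)
a(s, k)*A = (-3 + 20*(-11) - 11*(-11))*17 = (-3 - 220 + 121)*17 = -102*17 = -1734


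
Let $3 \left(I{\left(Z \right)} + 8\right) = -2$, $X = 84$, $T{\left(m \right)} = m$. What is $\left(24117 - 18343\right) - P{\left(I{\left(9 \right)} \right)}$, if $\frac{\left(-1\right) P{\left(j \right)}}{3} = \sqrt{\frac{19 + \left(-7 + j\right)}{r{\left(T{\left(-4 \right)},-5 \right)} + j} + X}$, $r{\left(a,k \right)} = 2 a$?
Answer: $5774 + \frac{3 \sqrt{2095}}{5} \approx 5801.5$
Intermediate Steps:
$I{\left(Z \right)} = - \frac{26}{3}$ ($I{\left(Z \right)} = -8 + \frac{1}{3} \left(-2\right) = -8 - \frac{2}{3} = - \frac{26}{3}$)
$P{\left(j \right)} = - 3 \sqrt{84 + \frac{12 + j}{-8 + j}}$ ($P{\left(j \right)} = - 3 \sqrt{\frac{19 + \left(-7 + j\right)}{2 \left(-4\right) + j} + 84} = - 3 \sqrt{\frac{12 + j}{-8 + j} + 84} = - 3 \sqrt{84 + \frac{12 + j}{-8 + j}}$)
$\left(24117 - 18343\right) - P{\left(I{\left(9 \right)} \right)} = \left(24117 - 18343\right) - - 3 \sqrt{5} \sqrt{\frac{-132 + 17 \left(- \frac{26}{3}\right)}{-8 - \frac{26}{3}}} = \left(24117 - 18343\right) - - 3 \sqrt{5} \sqrt{\frac{-132 - \frac{442}{3}}{- \frac{50}{3}}} = 5774 - - 3 \sqrt{5} \sqrt{\left(- \frac{3}{50}\right) \left(- \frac{838}{3}\right)} = 5774 - - 3 \sqrt{5} \sqrt{\frac{419}{25}} = 5774 - - 3 \sqrt{5} \frac{\sqrt{419}}{5} = 5774 - - \frac{3 \sqrt{2095}}{5} = 5774 + \frac{3 \sqrt{2095}}{5}$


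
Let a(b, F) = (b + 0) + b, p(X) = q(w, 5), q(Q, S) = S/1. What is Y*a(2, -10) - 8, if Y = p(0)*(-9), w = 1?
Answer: -188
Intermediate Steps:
q(Q, S) = S (q(Q, S) = S*1 = S)
p(X) = 5
a(b, F) = 2*b (a(b, F) = b + b = 2*b)
Y = -45 (Y = 5*(-9) = -45)
Y*a(2, -10) - 8 = -90*2 - 8 = -45*4 - 8 = -180 - 8 = -188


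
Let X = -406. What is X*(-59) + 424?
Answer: 24378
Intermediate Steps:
X*(-59) + 424 = -406*(-59) + 424 = 23954 + 424 = 24378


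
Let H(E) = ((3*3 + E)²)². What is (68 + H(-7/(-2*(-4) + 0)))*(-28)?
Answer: -126904071/1024 ≈ -1.2393e+5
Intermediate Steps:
H(E) = (9 + E)⁴ (H(E) = ((9 + E)²)² = (9 + E)⁴)
(68 + H(-7/(-2*(-4) + 0)))*(-28) = (68 + (9 - 7/(-2*(-4) + 0))⁴)*(-28) = (68 + (9 - 7/(8 + 0))⁴)*(-28) = (68 + (9 - 7/8)⁴)*(-28) = (68 + (65/8)⁴)*(-28) = (68 + 17850625/4096)*(-28) = (18129153/4096)*(-28) = -126904071/1024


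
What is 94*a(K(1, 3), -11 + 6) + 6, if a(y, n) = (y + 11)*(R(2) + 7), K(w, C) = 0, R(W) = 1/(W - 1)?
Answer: 8278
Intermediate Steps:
R(W) = 1/(-1 + W)
a(y, n) = 88 + 8*y (a(y, n) = (y + 11)*(1/(-1 + 2) + 7) = (11 + y)*(1/1 + 7) = (11 + y)*(1 + 7) = (11 + y)*8 = 88 + 8*y)
94*a(K(1, 3), -11 + 6) + 6 = 94*(88 + 8*0) + 6 = 94*(88 + 0) + 6 = 94*88 + 6 = 8272 + 6 = 8278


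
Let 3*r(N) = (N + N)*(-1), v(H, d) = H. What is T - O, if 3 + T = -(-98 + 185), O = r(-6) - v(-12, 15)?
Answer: -106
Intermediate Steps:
r(N) = -2*N/3 (r(N) = ((N + N)*(-1))/3 = ((2*N)*(-1))/3 = (-2*N)/3 = -2*N/3)
O = 16 (O = -⅔*(-6) - 1*(-12) = 4 + 12 = 16)
T = -90 (T = -3 - (-98 + 185) = -3 - 1*87 = -3 - 87 = -90)
T - O = -90 - 1*16 = -90 - 16 = -106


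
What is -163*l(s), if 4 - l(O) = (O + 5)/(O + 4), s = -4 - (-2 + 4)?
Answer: -1141/2 ≈ -570.50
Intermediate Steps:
s = -6 (s = -4 - 1*2 = -4 - 2 = -6)
l(O) = 4 - (5 + O)/(4 + O) (l(O) = 4 - (O + 5)/(O + 4) = 4 - (5 + O)/(4 + O))
-163*l(s) = -163*(11 + 3*(-6))/(4 - 6) = -163*(11 - 18)/(-2) = -(-163)*(-7)/2 = -163*7/2 = -1141/2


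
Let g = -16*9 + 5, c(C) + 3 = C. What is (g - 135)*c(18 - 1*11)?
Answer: -1096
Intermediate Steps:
c(C) = -3 + C
g = -139 (g = -144 + 5 = -139)
(g - 135)*c(18 - 1*11) = (-139 - 135)*(-3 + (18 - 1*11)) = -274*(-3 + (18 - 11)) = -274*(-3 + 7) = -274*4 = -1096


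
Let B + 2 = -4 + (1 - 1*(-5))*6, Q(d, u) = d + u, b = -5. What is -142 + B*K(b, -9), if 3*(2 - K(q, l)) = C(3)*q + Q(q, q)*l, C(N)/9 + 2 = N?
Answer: -532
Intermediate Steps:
C(N) = -18 + 9*N
B = 30 (B = -2 + (-4 + (1 - 1*(-5))*6) = -2 + (-4 + (1 + 5)*6) = -2 + (-4 + 6*6) = -2 + (-4 + 36) = -2 + 32 = 30)
K(q, l) = 2 - 3*q - 2*l*q/3 (K(q, l) = 2 - ((-18 + 9*3)*q + (q + q)*l)/3 = 2 - ((-18 + 27)*q + (2*q)*l)/3 = 2 - (9*q + 2*l*q)/3 = 2 + (-3*q - 2*l*q/3) = 2 - 3*q - 2*l*q/3)
-142 + B*K(b, -9) = -142 + 30*(2 - 3*(-5) - 2/3*(-9)*(-5)) = -142 + 30*(2 + 15 - 30) = -142 + 30*(-13) = -142 - 390 = -532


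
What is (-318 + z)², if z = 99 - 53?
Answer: 73984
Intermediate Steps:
z = 46
(-318 + z)² = (-318 + 46)² = (-272)² = 73984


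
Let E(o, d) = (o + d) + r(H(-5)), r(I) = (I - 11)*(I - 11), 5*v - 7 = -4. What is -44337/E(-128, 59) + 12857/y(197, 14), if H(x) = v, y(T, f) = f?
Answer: -2930947/13706 ≈ -213.84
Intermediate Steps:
v = ⅗ (v = 7/5 + (⅕)*(-4) = 7/5 - ⅘ = ⅗ ≈ 0.60000)
H(x) = ⅗
r(I) = (-11 + I)² (r(I) = (-11 + I)*(-11 + I) = (-11 + I)²)
E(o, d) = 2704/25 + d + o (E(o, d) = (o + d) + (-11 + ⅗)² = (d + o) + (-52/5)² = (d + o) + 2704/25 = 2704/25 + d + o)
-44337/E(-128, 59) + 12857/y(197, 14) = -44337/(2704/25 + 59 - 128) + 12857/14 = -44337/979/25 + 12857*(1/14) = -44337*25/979 + 12857/14 = -1108425/979 + 12857/14 = -2930947/13706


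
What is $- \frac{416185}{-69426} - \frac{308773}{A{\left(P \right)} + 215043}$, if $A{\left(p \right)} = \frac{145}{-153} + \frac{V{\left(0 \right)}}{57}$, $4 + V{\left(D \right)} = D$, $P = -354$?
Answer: $\frac{7066125156803}{1550002500639} \approx 4.5588$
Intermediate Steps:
$V{\left(D \right)} = -4 + D$
$A{\left(p \right)} = - \frac{2959}{2907}$ ($A{\left(p \right)} = \frac{145}{-153} + \frac{-4 + 0}{57} = 145 \left(- \frac{1}{153}\right) - \frac{4}{57} = - \frac{145}{153} - \frac{4}{57} = - \frac{2959}{2907}$)
$- \frac{416185}{-69426} - \frac{308773}{A{\left(P \right)} + 215043} = - \frac{416185}{-69426} - \frac{308773}{- \frac{2959}{2907} + 215043} = \left(-416185\right) \left(- \frac{1}{69426}\right) - \frac{308773}{\frac{625127042}{2907}} = \frac{59455}{9918} - \frac{897603111}{625127042} = \frac{7066125156803}{1550002500639}$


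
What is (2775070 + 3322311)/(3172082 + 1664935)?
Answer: 6097381/4837017 ≈ 1.2606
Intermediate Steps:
(2775070 + 3322311)/(3172082 + 1664935) = 6097381/4837017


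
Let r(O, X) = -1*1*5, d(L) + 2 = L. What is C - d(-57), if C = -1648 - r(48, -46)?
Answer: -1584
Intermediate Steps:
d(L) = -2 + L
r(O, X) = -5 (r(O, X) = -1*5 = -5)
C = -1643 (C = -1648 - 1*(-5) = -1648 + 5 = -1643)
C - d(-57) = -1643 - (-2 - 57) = -1643 - 1*(-59) = -1643 + 59 = -1584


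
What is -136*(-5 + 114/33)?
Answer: 2312/11 ≈ 210.18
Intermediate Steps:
-136*(-5 + 114/33) = -136*(-5 + 114*(1/33)) = -136*(-5 + 38/11) = -136*(-17/11) = 2312/11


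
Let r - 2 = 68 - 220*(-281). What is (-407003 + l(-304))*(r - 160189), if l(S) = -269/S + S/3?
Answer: 36496290035155/912 ≈ 4.0018e+10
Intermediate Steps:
l(S) = -269/S + S/3 (l(S) = -269/S + S*(⅓) = -269/S + S/3)
r = 61890 (r = 2 + (68 - 220*(-281)) = 2 + (68 + 61820) = 2 + 61888 = 61890)
(-407003 + l(-304))*(r - 160189) = (-407003 + (-269/(-304) + (⅓)*(-304)))*(61890 - 160189) = (-407003 + (-269*(-1/304) - 304/3))*(-98299) = (-407003 + (269/304 - 304/3))*(-98299) = (-407003 - 91609/912)*(-98299) = -371278345/912*(-98299) = 36496290035155/912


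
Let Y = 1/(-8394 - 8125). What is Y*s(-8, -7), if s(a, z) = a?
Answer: 8/16519 ≈ 0.00048429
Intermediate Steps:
Y = -1/16519 (Y = 1/(-16519) = -1/16519 ≈ -6.0536e-5)
Y*s(-8, -7) = -1/16519*(-8) = 8/16519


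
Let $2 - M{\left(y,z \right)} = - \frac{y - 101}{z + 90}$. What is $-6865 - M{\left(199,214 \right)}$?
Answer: $- \frac{1043833}{152} \approx -6867.3$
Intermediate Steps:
$M{\left(y,z \right)} = 2 + \frac{-101 + y}{90 + z}$ ($M{\left(y,z \right)} = 2 - - \frac{y - 101}{z + 90} = 2 - - \frac{-101 + y}{90 + z} = 2 + \frac{-101 + y}{90 + z}$)
$-6865 - M{\left(199,214 \right)} = -6865 - \frac{79 + 199 + 2 \cdot 214}{90 + 214} = -6865 - \frac{79 + 199 + 428}{304} = -6865 - \frac{1}{304} \cdot 706 = -6865 - \frac{353}{152} = - \frac{1043833}{152}$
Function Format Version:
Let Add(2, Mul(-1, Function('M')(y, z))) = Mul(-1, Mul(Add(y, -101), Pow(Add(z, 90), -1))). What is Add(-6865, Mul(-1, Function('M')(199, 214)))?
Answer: Rational(-1043833, 152) ≈ -6867.3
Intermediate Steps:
Function('M')(y, z) = Add(2, Mul(Pow(Add(90, z), -1), Add(-101, y))) (Function('M')(y, z) = Add(2, Mul(-1, Mul(-1, Mul(Add(y, -101), Pow(Add(z, 90), -1))))) = Add(2, Mul(-1, Mul(-1, Mul(Add(-101, y), Pow(Add(90, z), -1))))) = Add(2, Mul(-1, Mul(-1, Mul(Pow(Add(90, z), -1), Add(-101, y))))) = Add(2, Mul(-1, Mul(-1, Pow(Add(90, z), -1), Add(-101, y)))) = Add(2, Mul(Pow(Add(90, z), -1), Add(-101, y))))
Add(-6865, Mul(-1, Function('M')(199, 214))) = Add(-6865, Mul(-1, Mul(Pow(Add(90, 214), -1), Add(79, 199, Mul(2, 214))))) = Add(-6865, Mul(-1, Mul(Pow(304, -1), Add(79, 199, 428)))) = Add(-6865, Mul(-1, Mul(Rational(1, 304), 706))) = Add(-6865, Mul(-1, Rational(353, 152))) = Add(-6865, Rational(-353, 152)) = Rational(-1043833, 152)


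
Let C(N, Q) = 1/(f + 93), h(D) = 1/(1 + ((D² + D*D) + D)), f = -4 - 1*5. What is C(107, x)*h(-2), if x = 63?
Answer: 1/588 ≈ 0.0017007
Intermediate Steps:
f = -9 (f = -4 - 5 = -9)
h(D) = 1/(1 + D + 2*D²) (h(D) = 1/(1 + ((D² + D²) + D)) = 1/(1 + (2*D² + D)) = 1/(1 + (D + 2*D²)) = 1/(1 + D + 2*D²))
C(N, Q) = 1/84 (C(N, Q) = 1/(-9 + 93) = 1/84)
C(107, x)*h(-2) = 1/(84*(1 - 2 + 2*(-2)²)) = 1/(84*(1 - 2 + 2*4)) = 1/(84*(1 - 2 + 8)) = (1/84)/7 = (1/84)*(⅐) = 1/588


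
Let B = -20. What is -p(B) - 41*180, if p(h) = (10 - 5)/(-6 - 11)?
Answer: -125455/17 ≈ -7379.7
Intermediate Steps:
p(h) = -5/17 (p(h) = 5/(-17) = 5*(-1/17) = -5/17)
-p(B) - 41*180 = -1*(-5/17) - 41*180 = 5/17 - 7380 = -125455/17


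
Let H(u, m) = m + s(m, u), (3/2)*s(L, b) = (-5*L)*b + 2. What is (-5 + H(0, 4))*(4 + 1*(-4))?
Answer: 0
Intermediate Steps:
s(L, b) = 4/3 - 10*L*b/3 (s(L, b) = 2*((-5*L)*b + 2)/3 = 2*(-5*L*b + 2)/3 = 2*(2 - 5*L*b)/3 = 4/3 - 10*L*b/3)
H(u, m) = 4/3 + m - 10*m*u/3 (H(u, m) = m + (4/3 - 10*m*u/3) = 4/3 + m - 10*m*u/3)
(-5 + H(0, 4))*(4 + 1*(-4)) = (-5 + (4/3 + 4 - 10/3*4*0))*(4 + 1*(-4)) = (-5 + (4/3 + 4 + 0))*(4 - 4) = (-5 + 16/3)*0 = (1/3)*0 = 0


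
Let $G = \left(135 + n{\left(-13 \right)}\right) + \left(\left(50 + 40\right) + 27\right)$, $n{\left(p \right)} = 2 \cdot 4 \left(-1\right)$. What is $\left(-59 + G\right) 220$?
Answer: $40700$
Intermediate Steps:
$n{\left(p \right)} = -8$ ($n{\left(p \right)} = 8 \left(-1\right) = -8$)
$G = 244$ ($G = \left(135 - 8\right) + \left(\left(50 + 40\right) + 27\right) = 127 + \left(90 + 27\right) = 127 + 117 = 244$)
$\left(-59 + G\right) 220 = \left(-59 + 244\right) 220 = 185 \cdot 220 = 40700$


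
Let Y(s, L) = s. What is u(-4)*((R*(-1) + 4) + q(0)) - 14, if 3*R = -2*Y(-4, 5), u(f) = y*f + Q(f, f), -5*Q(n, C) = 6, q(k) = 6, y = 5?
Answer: -2542/15 ≈ -169.47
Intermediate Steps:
Q(n, C) = -6/5 (Q(n, C) = -⅕*6 = -6/5)
u(f) = -6/5 + 5*f (u(f) = 5*f - 6/5 = -6/5 + 5*f)
R = 8/3 (R = (-2*(-4))/3 = (⅓)*8 = 8/3 ≈ 2.6667)
u(-4)*((R*(-1) + 4) + q(0)) - 14 = (-6/5 + 5*(-4))*(((8/3)*(-1) + 4) + 6) - 14 = (-6/5 - 20)*((-8/3 + 4) + 6) - 14 = -106*(4/3 + 6)/5 - 14 = -106/5*22/3 - 14 = -2332/15 - 14 = -2542/15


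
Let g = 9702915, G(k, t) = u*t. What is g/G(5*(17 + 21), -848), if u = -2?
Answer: 9702915/1696 ≈ 5721.1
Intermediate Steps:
G(k, t) = -2*t
g/G(5*(17 + 21), -848) = 9702915/((-2*(-848))) = 9702915/1696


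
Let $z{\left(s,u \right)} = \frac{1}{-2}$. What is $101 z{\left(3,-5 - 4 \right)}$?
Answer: $- \frac{101}{2} \approx -50.5$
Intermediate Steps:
$z{\left(s,u \right)} = - \frac{1}{2}$
$101 z{\left(3,-5 - 4 \right)} = 101 \left(- \frac{1}{2}\right) = - \frac{101}{2}$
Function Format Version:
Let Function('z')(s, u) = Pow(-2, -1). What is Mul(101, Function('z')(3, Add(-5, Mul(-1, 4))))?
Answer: Rational(-101, 2) ≈ -50.500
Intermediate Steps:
Function('z')(s, u) = Rational(-1, 2)
Mul(101, Function('z')(3, Add(-5, Mul(-1, 4)))) = Mul(101, Rational(-1, 2)) = Rational(-101, 2)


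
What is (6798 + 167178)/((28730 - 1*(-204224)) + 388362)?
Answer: 43494/155329 ≈ 0.28001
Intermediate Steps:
(6798 + 167178)/((28730 - 1*(-204224)) + 388362) = 173976/((28730 + 204224) + 388362) = 173976/(232954 + 388362) = 173976/621316 = 173976*(1/621316) = 43494/155329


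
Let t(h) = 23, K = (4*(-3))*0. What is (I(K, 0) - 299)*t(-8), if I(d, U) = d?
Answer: -6877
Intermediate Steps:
K = 0 (K = -12*0 = 0)
(I(K, 0) - 299)*t(-8) = (0 - 299)*23 = -299*23 = -6877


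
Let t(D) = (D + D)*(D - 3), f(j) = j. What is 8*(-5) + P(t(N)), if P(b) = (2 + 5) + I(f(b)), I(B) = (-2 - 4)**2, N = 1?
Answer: 3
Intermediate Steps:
I(B) = 36 (I(B) = (-6)**2 = 36)
t(D) = 2*D*(-3 + D) (t(D) = (2*D)*(-3 + D) = 2*D*(-3 + D))
P(b) = 43 (P(b) = (2 + 5) + 36 = 7 + 36 = 43)
8*(-5) + P(t(N)) = 8*(-5) + 43 = -40 + 43 = 3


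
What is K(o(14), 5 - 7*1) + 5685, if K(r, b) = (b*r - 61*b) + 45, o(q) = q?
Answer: 5824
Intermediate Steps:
K(r, b) = 45 - 61*b + b*r (K(r, b) = (-61*b + b*r) + 45 = 45 - 61*b + b*r)
K(o(14), 5 - 7*1) + 5685 = (45 - 61*(5 - 7*1) + (5 - 7*1)*14) + 5685 = (45 - 61*(5 - 7) + (5 - 7)*14) + 5685 = (45 - 61*(-2) - 2*14) + 5685 = (45 + 122 - 28) + 5685 = 139 + 5685 = 5824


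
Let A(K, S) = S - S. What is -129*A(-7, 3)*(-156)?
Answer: 0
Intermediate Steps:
A(K, S) = 0
-129*A(-7, 3)*(-156) = -129*0*(-156) = 0*(-156) = 0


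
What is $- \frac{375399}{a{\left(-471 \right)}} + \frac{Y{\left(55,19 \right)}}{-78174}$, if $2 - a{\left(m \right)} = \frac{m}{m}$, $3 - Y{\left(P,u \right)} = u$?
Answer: $- \frac{14673220705}{39087} \approx -3.754 \cdot 10^{5}$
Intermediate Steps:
$Y{\left(P,u \right)} = 3 - u$
$a{\left(m \right)} = 1$ ($a{\left(m \right)} = 2 - \frac{m}{m} = 2 - 1 = 1$)
$- \frac{375399}{a{\left(-471 \right)}} + \frac{Y{\left(55,19 \right)}}{-78174} = - \frac{375399}{1} + \frac{3 - 19}{-78174} = \left(-375399\right) 1 + \left(3 - 19\right) \left(- \frac{1}{78174}\right) = -375399 - - \frac{8}{39087} = -375399 + \frac{8}{39087} = - \frac{14673220705}{39087}$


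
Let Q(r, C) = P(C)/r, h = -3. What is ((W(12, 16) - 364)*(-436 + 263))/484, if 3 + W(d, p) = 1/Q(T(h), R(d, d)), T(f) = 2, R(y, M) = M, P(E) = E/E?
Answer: 63145/484 ≈ 130.46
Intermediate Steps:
P(E) = 1
Q(r, C) = 1/r
W(d, p) = -1 (W(d, p) = -3 + 1/(1/2) = -3 + 1/(½) = -3 + 2 = -1)
((W(12, 16) - 364)*(-436 + 263))/484 = ((-1 - 364)*(-436 + 263))/484 = -365*(-173)*(1/484) = 63145*(1/484) = 63145/484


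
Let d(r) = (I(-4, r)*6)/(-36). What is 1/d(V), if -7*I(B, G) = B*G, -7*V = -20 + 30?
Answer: 147/20 ≈ 7.3500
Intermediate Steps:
V = -10/7 (V = -(-20 + 30)/7 = -1/7*10 = -10/7 ≈ -1.4286)
I(B, G) = -B*G/7
d(r) = -2*r/21 (d(r) = (-1/7*(-4)*r*6)/(-36) = ((4*r/7)*6)*(-1/36) = (24*r/7)*(-1/36) = -2*r/21)
1/d(V) = 1/(-2/21*(-10/7)) = 1/(20/147) = 147/20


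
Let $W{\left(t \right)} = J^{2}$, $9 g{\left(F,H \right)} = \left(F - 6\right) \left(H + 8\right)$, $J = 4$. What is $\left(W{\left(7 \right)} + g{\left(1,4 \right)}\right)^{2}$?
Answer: $\frac{784}{9} \approx 87.111$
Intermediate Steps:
$g{\left(F,H \right)} = \frac{\left(-6 + F\right) \left(8 + H\right)}{9}$ ($g{\left(F,H \right)} = \frac{\left(F - 6\right) \left(H + 8\right)}{9} = \frac{\left(-6 + F\right) \left(8 + H\right)}{9}$)
$W{\left(t \right)} = 16$ ($W{\left(t \right)} = 4^{2} = 16$)
$\left(W{\left(7 \right)} + g{\left(1,4 \right)}\right)^{2} = \left(16 + \left(- \frac{16}{3} - \frac{8}{3} + \frac{8}{9} \cdot 1 + \frac{1}{9} \cdot 1 \cdot 4\right)\right)^{2} = \left(16 + \left(- \frac{16}{3} - \frac{8}{3} + \frac{8}{9} + \frac{4}{9}\right)\right)^{2} = \left(16 - \frac{20}{3}\right)^{2} = \left(\frac{28}{3}\right)^{2} = \frac{784}{9}$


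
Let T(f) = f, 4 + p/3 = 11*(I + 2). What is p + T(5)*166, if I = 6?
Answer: 1082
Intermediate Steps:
p = 252 (p = -12 + 3*(11*(6 + 2)) = -12 + 3*(11*8) = -12 + 3*88 = -12 + 264 = 252)
p + T(5)*166 = 252 + 5*166 = 252 + 830 = 1082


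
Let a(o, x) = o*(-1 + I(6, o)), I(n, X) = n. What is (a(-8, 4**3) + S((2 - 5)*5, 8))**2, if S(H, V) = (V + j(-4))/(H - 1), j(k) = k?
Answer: 25921/16 ≈ 1620.1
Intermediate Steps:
S(H, V) = (-4 + V)/(-1 + H) (S(H, V) = (V - 4)/(H - 1) = (-4 + V)/(-1 + H))
a(o, x) = 5*o (a(o, x) = o*(-1 + 6) = o*5 = 5*o)
(a(-8, 4**3) + S((2 - 5)*5, 8))**2 = (5*(-8) + (-4 + 8)/(-1 + (2 - 5)*5))**2 = (-40 + 4/(-1 - 3*5))**2 = (-40 + 4/(-1 - 15))**2 = (-40 + 4/(-16))**2 = (-40 - 1/16*4)**2 = (-40 - 1/4)**2 = (-161/4)**2 = 25921/16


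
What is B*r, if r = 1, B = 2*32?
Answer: 64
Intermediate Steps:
B = 64
B*r = 64*1 = 64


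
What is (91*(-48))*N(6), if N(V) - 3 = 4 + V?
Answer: -56784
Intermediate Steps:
N(V) = 7 + V (N(V) = 3 + (4 + V) = 7 + V)
(91*(-48))*N(6) = (91*(-48))*(7 + 6) = -4368*13 = -56784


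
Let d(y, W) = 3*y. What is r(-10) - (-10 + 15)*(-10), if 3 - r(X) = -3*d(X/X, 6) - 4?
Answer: 66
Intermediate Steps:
r(X) = 16 (r(X) = 3 - (-9*X/X - 4) = 3 - (-9 - 4) = 3 - 1*(-13) = 3 + 13 = 16)
r(-10) - (-10 + 15)*(-10) = 16 - (-10 + 15)*(-10) = 16 - 5*(-10) = 16 - 1*(-50) = 16 + 50 = 66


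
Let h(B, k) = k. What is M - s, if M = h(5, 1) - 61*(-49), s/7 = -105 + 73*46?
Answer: -19781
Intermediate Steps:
s = 22771 (s = 7*(-105 + 73*46) = 7*(-105 + 3358) = 7*3253 = 22771)
M = 2990 (M = 1 - 61*(-49) = 1 + 2989 = 2990)
M - s = 2990 - 1*22771 = 2990 - 22771 = -19781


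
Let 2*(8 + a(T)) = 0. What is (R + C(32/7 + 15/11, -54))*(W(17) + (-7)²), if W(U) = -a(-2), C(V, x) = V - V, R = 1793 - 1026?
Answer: 43719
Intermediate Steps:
R = 767
a(T) = -8 (a(T) = -8 + (½)*0 = -8 + 0 = -8)
C(V, x) = 0
W(U) = 8 (W(U) = -1*(-8) = 8)
(R + C(32/7 + 15/11, -54))*(W(17) + (-7)²) = (767 + 0)*(8 + (-7)²) = 767*(8 + 49) = 767*57 = 43719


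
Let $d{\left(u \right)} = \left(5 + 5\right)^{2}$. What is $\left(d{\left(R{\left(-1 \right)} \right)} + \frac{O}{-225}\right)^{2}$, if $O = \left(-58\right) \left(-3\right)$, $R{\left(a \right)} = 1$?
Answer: $\frac{55383364}{5625} \approx 9845.9$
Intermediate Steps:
$d{\left(u \right)} = 100$ ($d{\left(u \right)} = 10^{2} = 100$)
$O = 174$
$\left(d{\left(R{\left(-1 \right)} \right)} + \frac{O}{-225}\right)^{2} = \left(100 + \frac{174}{-225}\right)^{2} = \left(100 + 174 \left(- \frac{1}{225}\right)\right)^{2} = \left(100 - \frac{58}{75}\right)^{2} = \left(\frac{7442}{75}\right)^{2} = \frac{55383364}{5625}$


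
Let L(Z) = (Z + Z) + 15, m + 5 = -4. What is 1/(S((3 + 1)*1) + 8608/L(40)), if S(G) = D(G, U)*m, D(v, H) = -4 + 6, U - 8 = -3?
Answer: 95/6898 ≈ 0.013772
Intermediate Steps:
U = 5 (U = 8 - 3 = 5)
D(v, H) = 2
m = -9 (m = -5 - 4 = -9)
L(Z) = 15 + 2*Z (L(Z) = 2*Z + 15 = 15 + 2*Z)
S(G) = -18 (S(G) = 2*(-9) = -18)
1/(S((3 + 1)*1) + 8608/L(40)) = 1/(-18 + 8608/(15 + 2*40)) = 1/(-18 + 8608/(15 + 80)) = 1/(-18 + 8608/95) = 1/(6898/95) = 95/6898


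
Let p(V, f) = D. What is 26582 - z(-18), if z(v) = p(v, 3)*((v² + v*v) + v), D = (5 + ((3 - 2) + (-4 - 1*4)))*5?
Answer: 32882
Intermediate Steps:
D = -10 (D = (5 + (1 + (-4 - 4)))*5 = (5 + (1 - 8))*5 = (5 - 7)*5 = -2*5 = -10)
p(V, f) = -10
z(v) = -20*v² - 10*v (z(v) = -10*((v² + v*v) + v) = -10*((v² + v²) + v) = -10*(2*v² + v) = -10*(v + 2*v²) = -20*v² - 10*v)
26582 - z(-18) = 26582 - (-10)*(-18)*(1 + 2*(-18)) = 26582 - (-10)*(-18)*(1 - 36) = 26582 - (-10)*(-18)*(-35) = 26582 - 1*(-6300) = 26582 + 6300 = 32882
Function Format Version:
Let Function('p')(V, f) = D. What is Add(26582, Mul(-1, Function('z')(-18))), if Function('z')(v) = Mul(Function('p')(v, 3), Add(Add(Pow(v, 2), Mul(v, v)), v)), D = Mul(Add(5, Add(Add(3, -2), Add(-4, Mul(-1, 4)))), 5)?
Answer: 32882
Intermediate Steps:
D = -10 (D = Mul(Add(5, Add(1, Add(-4, -4))), 5) = Mul(Add(5, Add(1, -8)), 5) = Mul(Add(5, -7), 5) = Mul(-2, 5) = -10)
Function('p')(V, f) = -10
Function('z')(v) = Add(Mul(-20, Pow(v, 2)), Mul(-10, v)) (Function('z')(v) = Mul(-10, Add(Add(Pow(v, 2), Mul(v, v)), v)) = Mul(-10, Add(Add(Pow(v, 2), Pow(v, 2)), v)) = Mul(-10, Add(Mul(2, Pow(v, 2)), v)) = Mul(-10, Add(v, Mul(2, Pow(v, 2)))) = Add(Mul(-20, Pow(v, 2)), Mul(-10, v)))
Add(26582, Mul(-1, Function('z')(-18))) = Add(26582, Mul(-1, Mul(-10, -18, Add(1, Mul(2, -18))))) = Add(26582, Mul(-1, Mul(-10, -18, Add(1, -36)))) = Add(26582, Mul(-1, Mul(-10, -18, -35))) = Add(26582, Mul(-1, -6300)) = Add(26582, 6300) = 32882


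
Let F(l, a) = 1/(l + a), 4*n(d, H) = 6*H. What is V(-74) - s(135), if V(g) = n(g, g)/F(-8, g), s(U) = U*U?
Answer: -9123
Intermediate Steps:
s(U) = U**2
n(d, H) = 3*H/2 (n(d, H) = (6*H)/4 = 3*H/2)
F(l, a) = 1/(a + l)
V(g) = 3*g*(-8 + g)/2 (V(g) = (3*g/2)/(1/(g - 8)) = (3*g/2)/(1/(-8 + g)) = (3*g/2)*(-8 + g) = 3*g*(-8 + g)/2)
V(-74) - s(135) = (3/2)*(-74)*(-8 - 74) - 1*135**2 = (3/2)*(-74)*(-82) - 1*18225 = 9102 - 18225 = -9123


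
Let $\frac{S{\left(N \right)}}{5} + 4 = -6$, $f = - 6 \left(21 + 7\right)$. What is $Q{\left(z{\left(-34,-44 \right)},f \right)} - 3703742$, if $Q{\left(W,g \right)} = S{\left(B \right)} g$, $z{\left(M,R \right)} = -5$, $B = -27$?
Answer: $-3695342$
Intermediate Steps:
$f = -168$ ($f = \left(-6\right) 28 = -168$)
$S{\left(N \right)} = -50$ ($S{\left(N \right)} = -20 + 5 \left(-6\right) = -20 - 30 = -50$)
$Q{\left(W,g \right)} = - 50 g$
$Q{\left(z{\left(-34,-44 \right)},f \right)} - 3703742 = \left(-50\right) \left(-168\right) - 3703742 = 8400 - 3703742 = -3695342$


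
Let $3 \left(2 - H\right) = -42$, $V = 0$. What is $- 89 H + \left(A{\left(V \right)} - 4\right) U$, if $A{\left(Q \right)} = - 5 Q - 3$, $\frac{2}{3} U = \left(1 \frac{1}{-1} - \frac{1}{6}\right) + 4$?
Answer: $- \frac{5815}{4} \approx -1453.8$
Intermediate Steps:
$U = \frac{17}{4}$ ($U = \frac{3 \left(\left(1 \frac{1}{-1} - \frac{1}{6}\right) + 4\right)}{2} = \frac{3 \left(\left(1 \left(-1\right) - \frac{1}{6}\right) + 4\right)}{2} = \frac{3 \left(\left(-1 - \frac{1}{6}\right) + 4\right)}{2} = \frac{3 \left(- \frac{7}{6} + 4\right)}{2} = \frac{3}{2} \cdot \frac{17}{6} = \frac{17}{4} \approx 4.25$)
$H = 16$ ($H = 2 - -14 = 2 + 14 = 16$)
$A{\left(Q \right)} = -3 - 5 Q$
$- 89 H + \left(A{\left(V \right)} - 4\right) U = \left(-89\right) 16 + \left(\left(-3 - 0\right) - 4\right) \frac{17}{4} = -1424 + \left(\left(-3 + 0\right) - 4\right) \frac{17}{4} = -1424 + \left(-3 - 4\right) \frac{17}{4} = -1424 - \frac{119}{4} = - \frac{5815}{4}$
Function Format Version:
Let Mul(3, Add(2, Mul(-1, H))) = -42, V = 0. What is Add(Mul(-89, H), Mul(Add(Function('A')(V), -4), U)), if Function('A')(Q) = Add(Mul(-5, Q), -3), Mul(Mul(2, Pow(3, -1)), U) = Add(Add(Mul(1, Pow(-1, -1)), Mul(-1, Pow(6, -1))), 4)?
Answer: Rational(-5815, 4) ≈ -1453.8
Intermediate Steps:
U = Rational(17, 4) (U = Mul(Rational(3, 2), Add(Add(Mul(1, Pow(-1, -1)), Mul(-1, Pow(6, -1))), 4)) = Mul(Rational(3, 2), Add(Add(Mul(1, -1), Mul(-1, Rational(1, 6))), 4)) = Mul(Rational(3, 2), Add(Add(-1, Rational(-1, 6)), 4)) = Mul(Rational(3, 2), Add(Rational(-7, 6), 4)) = Mul(Rational(3, 2), Rational(17, 6)) = Rational(17, 4) ≈ 4.2500)
H = 16 (H = Add(2, Mul(Rational(-1, 3), -42)) = Add(2, 14) = 16)
Function('A')(Q) = Add(-3, Mul(-5, Q))
Add(Mul(-89, H), Mul(Add(Function('A')(V), -4), U)) = Add(Mul(-89, 16), Mul(Add(Add(-3, Mul(-5, 0)), -4), Rational(17, 4))) = Add(-1424, Mul(Add(Add(-3, 0), -4), Rational(17, 4))) = Add(-1424, Mul(Add(-3, -4), Rational(17, 4))) = Add(-1424, Mul(-7, Rational(17, 4))) = Add(-1424, Rational(-119, 4)) = Rational(-5815, 4)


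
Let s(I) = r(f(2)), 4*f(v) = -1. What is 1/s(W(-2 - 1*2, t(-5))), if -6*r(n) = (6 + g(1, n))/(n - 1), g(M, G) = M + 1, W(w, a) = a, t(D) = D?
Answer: 15/16 ≈ 0.93750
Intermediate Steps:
f(v) = -¼ (f(v) = (¼)*(-1) = -¼)
g(M, G) = 1 + M
r(n) = -4/(3*(-1 + n)) (r(n) = -(6 + (1 + 1))/(6*(n - 1)) = -(6 + 2)/(6*(-1 + n)) = -4/(3*(-1 + n)))
s(I) = 16/15 (s(I) = -4/(-3 + 3*(-¼)) = -4/(-3 - ¾) = -4/(-15/4) = -4*(-4/15) = 16/15)
1/s(W(-2 - 1*2, t(-5))) = 1/(16/15) = 15/16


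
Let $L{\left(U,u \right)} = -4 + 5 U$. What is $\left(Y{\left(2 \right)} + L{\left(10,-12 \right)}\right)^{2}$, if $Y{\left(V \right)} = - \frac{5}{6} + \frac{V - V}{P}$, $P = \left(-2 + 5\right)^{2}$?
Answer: $\frac{73441}{36} \approx 2040.0$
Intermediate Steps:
$P = 9$ ($P = 3^{2} = 9$)
$Y{\left(V \right)} = - \frac{5}{6}$ ($Y{\left(V \right)} = - \frac{5}{6} + \frac{V - V}{9} = \left(-5\right) \frac{1}{6} + 0 \cdot \frac{1}{9} = - \frac{5}{6} + 0 = - \frac{5}{6}$)
$\left(Y{\left(2 \right)} + L{\left(10,-12 \right)}\right)^{2} = \left(- \frac{5}{6} + \left(-4 + 5 \cdot 10\right)\right)^{2} = \left(- \frac{5}{6} + \left(-4 + 50\right)\right)^{2} = \left(- \frac{5}{6} + 46\right)^{2} = \left(\frac{271}{6}\right)^{2} = \frac{73441}{36}$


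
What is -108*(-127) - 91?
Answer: 13625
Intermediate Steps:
-108*(-127) - 91 = 13716 - 91 = 13625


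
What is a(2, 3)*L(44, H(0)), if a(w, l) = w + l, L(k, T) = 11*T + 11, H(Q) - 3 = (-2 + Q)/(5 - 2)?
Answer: 550/3 ≈ 183.33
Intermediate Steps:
H(Q) = 7/3 + Q/3 (H(Q) = 3 + (-2 + Q)/(5 - 2) = 3 + (-2 + Q)/3 = 3 + (-2 + Q)*(1/3) = 3 + (-2/3 + Q/3) = 7/3 + Q/3)
L(k, T) = 11 + 11*T
a(w, l) = l + w
a(2, 3)*L(44, H(0)) = (3 + 2)*(11 + 11*(7/3 + (1/3)*0)) = 5*(11 + 11*(7/3 + 0)) = 5*(11 + 11*(7/3)) = 5*(11 + 77/3) = 5*(110/3) = 550/3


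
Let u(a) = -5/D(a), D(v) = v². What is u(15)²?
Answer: 1/2025 ≈ 0.00049383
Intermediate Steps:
u(a) = -5/a²
u(15)² = (-5/15²)² = (-5*1/225)² = (-1/45)² = 1/2025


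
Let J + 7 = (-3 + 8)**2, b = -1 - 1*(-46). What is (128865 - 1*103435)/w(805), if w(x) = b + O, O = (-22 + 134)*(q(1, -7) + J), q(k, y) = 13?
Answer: 25430/3517 ≈ 7.2306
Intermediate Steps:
b = 45 (b = -1 + 46 = 45)
J = 18 (J = -7 + (-3 + 8)**2 = -7 + 5**2 = -7 + 25 = 18)
O = 3472 (O = (-22 + 134)*(13 + 18) = 112*31 = 3472)
w(x) = 3517 (w(x) = 45 + 3472 = 3517)
(128865 - 1*103435)/w(805) = (128865 - 1*103435)/3517 = (128865 - 103435)*(1/3517) = 25430*(1/3517) = 25430/3517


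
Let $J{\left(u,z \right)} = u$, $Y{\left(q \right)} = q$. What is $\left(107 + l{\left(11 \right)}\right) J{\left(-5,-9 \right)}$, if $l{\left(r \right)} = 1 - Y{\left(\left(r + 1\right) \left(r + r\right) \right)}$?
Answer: $780$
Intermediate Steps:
$l{\left(r \right)} = 1 - 2 r \left(1 + r\right)$ ($l{\left(r \right)} = 1 - \left(r + 1\right) \left(r + r\right) = 1 - \left(1 + r\right) 2 r = 1 - 2 r \left(1 + r\right)$)
$\left(107 + l{\left(11 \right)}\right) J{\left(-5,-9 \right)} = \left(107 + \left(1 - 22 \left(1 + 11\right)\right)\right) \left(-5\right) = \left(107 + \left(1 - 22 \cdot 12\right)\right) \left(-5\right) = \left(107 + \left(1 - 264\right)\right) \left(-5\right) = \left(107 - 263\right) \left(-5\right) = \left(-156\right) \left(-5\right) = 780$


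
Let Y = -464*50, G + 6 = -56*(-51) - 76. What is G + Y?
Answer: -20426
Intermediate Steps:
G = 2774 (G = -6 + (-56*(-51) - 76) = -6 + (2856 - 76) = -6 + 2780 = 2774)
Y = -23200 (Y = -1*23200 = -23200)
G + Y = 2774 - 23200 = -20426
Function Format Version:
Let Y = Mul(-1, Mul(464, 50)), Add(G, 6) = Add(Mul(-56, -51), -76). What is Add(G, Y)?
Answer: -20426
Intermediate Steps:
G = 2774 (G = Add(-6, Add(Mul(-56, -51), -76)) = Add(-6, Add(2856, -76)) = Add(-6, 2780) = 2774)
Y = -23200 (Y = Mul(-1, 23200) = -23200)
Add(G, Y) = Add(2774, -23200) = -20426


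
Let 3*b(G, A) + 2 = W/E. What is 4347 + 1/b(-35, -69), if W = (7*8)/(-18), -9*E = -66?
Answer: 347661/80 ≈ 4345.8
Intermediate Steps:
E = 22/3 (E = -⅑*(-66) = 22/3 ≈ 7.3333)
W = -28/9 (W = 56*(-1/18) = -28/9 ≈ -3.1111)
b(G, A) = -80/99 (b(G, A) = -⅔ + (-28/(9*22/3))/3 = -⅔ + (-28/9*3/22)/3 = -⅔ + (⅓)*(-14/33) = -⅔ - 14/99 = -80/99)
4347 + 1/b(-35, -69) = 4347 + 1/(-80/99) = 4347 - 99/80 = 347661/80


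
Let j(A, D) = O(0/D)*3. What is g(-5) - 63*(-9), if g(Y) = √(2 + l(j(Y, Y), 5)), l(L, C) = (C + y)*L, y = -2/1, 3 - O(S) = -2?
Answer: 567 + √47 ≈ 573.86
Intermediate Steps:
O(S) = 5 (O(S) = 3 - 1*(-2) = 3 + 2 = 5)
y = -2 (y = -2*1 = -2)
j(A, D) = 15 (j(A, D) = 5*3 = 15)
l(L, C) = L*(-2 + C) (l(L, C) = (C - 2)*L = (-2 + C)*L = L*(-2 + C))
g(Y) = √47 (g(Y) = √(2 + 15*(-2 + 5)) = √(2 + 15*3) = √(2 + 45) = √47)
g(-5) - 63*(-9) = √47 - 63*(-9) = √47 + 567 = 567 + √47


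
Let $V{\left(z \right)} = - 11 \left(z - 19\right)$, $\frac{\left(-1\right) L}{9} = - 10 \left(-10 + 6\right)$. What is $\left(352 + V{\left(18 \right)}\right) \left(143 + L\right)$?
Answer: $-78771$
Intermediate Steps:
$L = -360$ ($L = - 9 \left(- 10 \left(-10 + 6\right)\right) = - 9 \left(\left(-10\right) \left(-4\right)\right) = \left(-9\right) 40 = -360$)
$V{\left(z \right)} = 209 - 11 z$ ($V{\left(z \right)} = - 11 \left(-19 + z\right) = 209 - 11 z$)
$\left(352 + V{\left(18 \right)}\right) \left(143 + L\right) = \left(352 + \left(209 - 198\right)\right) \left(143 - 360\right) = \left(352 + \left(209 - 198\right)\right) \left(-217\right) = \left(352 + 11\right) \left(-217\right) = 363 \left(-217\right) = -78771$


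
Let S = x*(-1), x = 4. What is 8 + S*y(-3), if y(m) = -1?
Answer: 12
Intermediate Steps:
S = -4 (S = 4*(-1) = -4)
8 + S*y(-3) = 8 - 4*(-1) = 8 + 4 = 12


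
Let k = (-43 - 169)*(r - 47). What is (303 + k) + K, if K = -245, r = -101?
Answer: 31434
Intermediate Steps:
k = 31376 (k = (-43 - 169)*(-101 - 47) = -212*(-148) = 31376)
(303 + k) + K = (303 + 31376) - 245 = 31679 - 245 = 31434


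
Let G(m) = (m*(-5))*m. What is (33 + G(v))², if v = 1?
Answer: 784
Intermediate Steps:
G(m) = -5*m² (G(m) = (-5*m)*m = -5*m²)
(33 + G(v))² = (33 - 5*1²)² = (33 - 5*1)² = (33 - 5)² = 28² = 784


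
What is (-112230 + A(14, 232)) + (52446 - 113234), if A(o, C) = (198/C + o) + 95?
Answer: -20057345/116 ≈ -1.7291e+5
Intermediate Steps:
A(o, C) = 95 + o + 198/C (A(o, C) = (o + 198/C) + 95 = 95 + o + 198/C)
(-112230 + A(14, 232)) + (52446 - 113234) = (-112230 + (95 + 14 + 198/232)) + (52446 - 113234) = (-112230 + (95 + 14 + 198*(1/232))) - 60788 = (-112230 + (95 + 14 + 99/116)) - 60788 = (-112230 + 12743/116) - 60788 = -13005937/116 - 60788 = -20057345/116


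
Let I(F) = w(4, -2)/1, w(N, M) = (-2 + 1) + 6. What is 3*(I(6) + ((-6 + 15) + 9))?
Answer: 69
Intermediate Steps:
w(N, M) = 5 (w(N, M) = -1 + 6 = 5)
I(F) = 5 (I(F) = 5/1 = 5*1 = 5)
3*(I(6) + ((-6 + 15) + 9)) = 3*(5 + ((-6 + 15) + 9)) = 3*(5 + (9 + 9)) = 3*(5 + 18) = 3*23 = 69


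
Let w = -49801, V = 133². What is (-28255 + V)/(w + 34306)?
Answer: 3522/5165 ≈ 0.68190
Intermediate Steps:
V = 17689
(-28255 + V)/(w + 34306) = (-28255 + 17689)/(-49801 + 34306) = -10566/(-15495) = -10566*(-1/15495) = 3522/5165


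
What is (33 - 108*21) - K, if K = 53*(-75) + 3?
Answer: 1737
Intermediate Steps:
K = -3972 (K = -3975 + 3 = -3972)
(33 - 108*21) - K = (33 - 108*21) - 1*(-3972) = (33 - 2268) + 3972 = -2235 + 3972 = 1737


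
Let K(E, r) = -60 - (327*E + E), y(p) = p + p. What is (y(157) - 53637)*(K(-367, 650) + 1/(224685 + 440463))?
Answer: -4267330205563387/665148 ≈ -6.4156e+9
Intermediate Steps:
y(p) = 2*p
K(E, r) = -60 - 328*E
(y(157) - 53637)*(K(-367, 650) + 1/(224685 + 440463)) = (2*157 - 53637)*((-60 - 328*(-367)) + 1/(224685 + 440463)) = (314 - 53637)*((-60 + 120376) + 1/665148) = -53323*(120316 + 1/665148) = -53323*80027946769/665148 = -4267330205563387/665148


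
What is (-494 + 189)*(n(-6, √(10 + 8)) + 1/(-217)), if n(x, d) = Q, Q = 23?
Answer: -1521950/217 ≈ -7013.6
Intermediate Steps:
n(x, d) = 23
(-494 + 189)*(n(-6, √(10 + 8)) + 1/(-217)) = (-494 + 189)*(23 + 1/(-217)) = -305*(23 - 1/217) = -305*4990/217 = -1521950/217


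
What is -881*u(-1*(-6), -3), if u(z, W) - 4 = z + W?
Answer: -6167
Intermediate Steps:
u(z, W) = 4 + W + z (u(z, W) = 4 + (z + W) = 4 + (W + z) = 4 + W + z)
-881*u(-1*(-6), -3) = -881*(4 - 3 - 1*(-6)) = -881*(4 - 3 + 6) = -881*7 = -6167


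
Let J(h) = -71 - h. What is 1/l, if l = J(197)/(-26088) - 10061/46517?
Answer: -303383874/62501203 ≈ -4.8540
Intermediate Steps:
l = -62501203/303383874 (l = (-71 - 1*197)/(-26088) - 10061/46517 = (-71 - 197)*(-1/26088) - 10061*1/46517 = -268*(-1/26088) - 10061/46517 = 67/6522 - 10061/46517 = -62501203/303383874 ≈ -0.20601)
1/l = 1/(-62501203/303383874) = -303383874/62501203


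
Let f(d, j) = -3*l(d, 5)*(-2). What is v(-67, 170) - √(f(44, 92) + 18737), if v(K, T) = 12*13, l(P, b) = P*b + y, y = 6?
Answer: 156 - √20093 ≈ 14.250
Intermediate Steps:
l(P, b) = 6 + P*b (l(P, b) = P*b + 6 = 6 + P*b)
v(K, T) = 156
f(d, j) = 36 + 30*d (f(d, j) = -3*(6 + d*5)*(-2) = -3*(6 + 5*d)*(-2) = (-18 - 15*d)*(-2) = 36 + 30*d)
v(-67, 170) - √(f(44, 92) + 18737) = 156 - √((36 + 30*44) + 18737) = 156 - √((36 + 1320) + 18737) = 156 - √(1356 + 18737) = 156 - √20093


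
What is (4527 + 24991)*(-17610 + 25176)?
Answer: 223333188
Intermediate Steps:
(4527 + 24991)*(-17610 + 25176) = 29518*7566 = 223333188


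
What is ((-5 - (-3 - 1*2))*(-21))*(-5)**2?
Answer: 0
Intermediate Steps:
((-5 - (-3 - 1*2))*(-21))*(-5)**2 = ((-5 - (-3 - 2))*(-21))*25 = ((-5 - 1*(-5))*(-21))*25 = ((-5 + 5)*(-21))*25 = (0*(-21))*25 = 0*25 = 0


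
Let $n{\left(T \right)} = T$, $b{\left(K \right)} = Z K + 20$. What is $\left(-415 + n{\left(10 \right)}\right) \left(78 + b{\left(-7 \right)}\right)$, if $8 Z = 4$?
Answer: $- \frac{76545}{2} \approx -38273.0$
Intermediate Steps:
$Z = \frac{1}{2}$ ($Z = \frac{1}{8} \cdot 4 = \frac{1}{2} \approx 0.5$)
$b{\left(K \right)} = 20 + \frac{K}{2}$ ($b{\left(K \right)} = \frac{K}{2} + 20 = 20 + \frac{K}{2}$)
$\left(-415 + n{\left(10 \right)}\right) \left(78 + b{\left(-7 \right)}\right) = \left(-415 + 10\right) \left(78 + \left(20 + \frac{1}{2} \left(-7\right)\right)\right) = - 405 \left(78 + \left(20 - \frac{7}{2}\right)\right) = - 405 \left(78 + \frac{33}{2}\right) = \left(-405\right) \frac{189}{2} = - \frac{76545}{2}$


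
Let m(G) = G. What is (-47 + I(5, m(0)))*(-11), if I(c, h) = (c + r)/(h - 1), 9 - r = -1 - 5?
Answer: 737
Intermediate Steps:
r = 15 (r = 9 - (-1 - 5) = 9 - 1*(-6) = 9 + 6 = 15)
I(c, h) = (15 + c)/(-1 + h) (I(c, h) = (c + 15)/(h - 1) = (15 + c)/(-1 + h))
(-47 + I(5, m(0)))*(-11) = (-47 + (15 + 5)/(-1 + 0))*(-11) = (-47 + 20/(-1))*(-11) = (-47 - 1*20)*(-11) = (-47 - 20)*(-11) = -67*(-11) = 737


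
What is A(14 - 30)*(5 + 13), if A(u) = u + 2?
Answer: -252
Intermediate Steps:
A(u) = 2 + u
A(14 - 30)*(5 + 13) = (2 + (14 - 30))*(5 + 13) = (2 - 16)*18 = -14*18 = -252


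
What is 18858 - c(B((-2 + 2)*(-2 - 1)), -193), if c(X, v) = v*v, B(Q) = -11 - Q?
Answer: -18391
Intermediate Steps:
c(X, v) = v²
18858 - c(B((-2 + 2)*(-2 - 1)), -193) = 18858 - 1*(-193)² = 18858 - 1*37249 = 18858 - 37249 = -18391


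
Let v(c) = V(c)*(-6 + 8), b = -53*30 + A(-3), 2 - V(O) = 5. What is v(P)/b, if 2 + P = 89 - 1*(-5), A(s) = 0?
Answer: 1/265 ≈ 0.0037736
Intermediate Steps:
P = 92 (P = -2 + (89 - 1*(-5)) = -2 + (89 + 5) = -2 + 94 = 92)
V(O) = -3 (V(O) = 2 - 1*5 = 2 - 5 = -3)
b = -1590 (b = -53*30 + 0 = -1590 + 0 = -1590)
v(c) = -6 (v(c) = -3*(-6 + 8) = -3*2 = -6)
v(P)/b = -6/(-1590) = -6*(-1/1590) = 1/265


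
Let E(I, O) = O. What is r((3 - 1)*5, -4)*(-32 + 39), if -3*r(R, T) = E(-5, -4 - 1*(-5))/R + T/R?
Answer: 7/10 ≈ 0.70000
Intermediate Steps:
r(R, T) = -1/(3*R) - T/(3*R) (r(R, T) = -((-4 - 1*(-5))/R + T/R)/3 = -((-4 + 5)/R + T/R)/3 = -(1/R + T/R)/3 = -1/(3*R) - T/(3*R))
r((3 - 1)*5, -4)*(-32 + 39) = ((-1 - 1*(-4))/(3*(((3 - 1)*5))))*(-32 + 39) = ((-1 + 4)/(3*((2*5))))*7 = ((1/3)*3/10)*7 = ((1/3)*(1/10)*3)*7 = (1/10)*7 = 7/10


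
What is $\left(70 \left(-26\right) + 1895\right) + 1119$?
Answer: $1194$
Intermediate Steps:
$\left(70 \left(-26\right) + 1895\right) + 1119 = \left(-1820 + 1895\right) + 1119 = 75 + 1119 = 1194$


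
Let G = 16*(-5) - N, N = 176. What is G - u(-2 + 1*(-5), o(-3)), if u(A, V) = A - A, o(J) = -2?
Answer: -256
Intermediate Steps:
u(A, V) = 0
G = -256 (G = 16*(-5) - 1*176 = -80 - 176 = -256)
G - u(-2 + 1*(-5), o(-3)) = -256 - 1*0 = -256 + 0 = -256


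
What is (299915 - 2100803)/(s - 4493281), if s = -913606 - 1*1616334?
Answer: 1800888/7023221 ≈ 0.25642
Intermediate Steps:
s = -2529940 (s = -913606 - 1616334 = -2529940)
(299915 - 2100803)/(s - 4493281) = (299915 - 2100803)/(-2529940 - 4493281) = -1800888/(-7023221) = -1800888*(-1/7023221) = 1800888/7023221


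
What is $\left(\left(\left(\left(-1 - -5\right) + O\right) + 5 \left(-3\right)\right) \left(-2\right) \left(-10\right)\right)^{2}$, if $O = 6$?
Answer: $10000$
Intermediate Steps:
$\left(\left(\left(\left(-1 - -5\right) + O\right) + 5 \left(-3\right)\right) \left(-2\right) \left(-10\right)\right)^{2} = \left(\left(\left(\left(-1 - -5\right) + 6\right) + 5 \left(-3\right)\right) \left(-2\right) \left(-10\right)\right)^{2} = \left(\left(\left(\left(-1 + 5\right) + 6\right) - 15\right) \left(-2\right) \left(-10\right)\right)^{2} = \left(\left(\left(4 + 6\right) - 15\right) \left(-2\right) \left(-10\right)\right)^{2} = \left(\left(10 - 15\right) \left(-2\right) \left(-10\right)\right)^{2} = \left(\left(-5\right) \left(-2\right) \left(-10\right)\right)^{2} = \left(10 \left(-10\right)\right)^{2} = \left(-100\right)^{2} = 10000$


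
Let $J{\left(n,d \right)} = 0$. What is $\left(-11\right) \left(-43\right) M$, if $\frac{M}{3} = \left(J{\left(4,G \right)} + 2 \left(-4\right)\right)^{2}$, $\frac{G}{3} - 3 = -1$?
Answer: $90816$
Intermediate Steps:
$G = 6$ ($G = 9 + 3 \left(-1\right) = 9 - 3 = 6$)
$M = 192$ ($M = 3 \left(0 + 2 \left(-4\right)\right)^{2} = 3 \left(0 - 8\right)^{2} = 3 \left(-8\right)^{2} = 3 \cdot 64 = 192$)
$\left(-11\right) \left(-43\right) M = \left(-11\right) \left(-43\right) 192 = 473 \cdot 192 = 90816$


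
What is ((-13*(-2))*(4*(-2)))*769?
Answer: -159952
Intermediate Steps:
((-13*(-2))*(4*(-2)))*769 = (26*(-8))*769 = -208*769 = -159952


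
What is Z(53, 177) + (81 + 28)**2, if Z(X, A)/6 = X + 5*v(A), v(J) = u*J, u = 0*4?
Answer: 12199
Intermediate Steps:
u = 0
v(J) = 0 (v(J) = 0*J = 0)
Z(X, A) = 6*X (Z(X, A) = 6*(X + 5*0) = 6*(X + 0) = 6*X)
Z(53, 177) + (81 + 28)**2 = 6*53 + (81 + 28)**2 = 318 + 109**2 = 318 + 11881 = 12199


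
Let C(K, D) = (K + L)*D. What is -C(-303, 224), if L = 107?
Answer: 43904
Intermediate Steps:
C(K, D) = D*(107 + K) (C(K, D) = (K + 107)*D = (107 + K)*D = D*(107 + K))
-C(-303, 224) = -224*(107 - 303) = -224*(-196) = -1*(-43904) = 43904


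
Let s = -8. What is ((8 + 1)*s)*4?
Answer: -288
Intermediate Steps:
((8 + 1)*s)*4 = ((8 + 1)*(-8))*4 = (9*(-8))*4 = -72*4 = -288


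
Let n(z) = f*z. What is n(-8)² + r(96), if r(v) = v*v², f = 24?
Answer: 921600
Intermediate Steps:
r(v) = v³
n(z) = 24*z
n(-8)² + r(96) = (24*(-8))² + 96³ = (-192)² + 884736 = 36864 + 884736 = 921600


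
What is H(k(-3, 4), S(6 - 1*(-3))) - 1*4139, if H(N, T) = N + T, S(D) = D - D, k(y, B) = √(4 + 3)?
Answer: -4139 + √7 ≈ -4136.4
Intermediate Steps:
k(y, B) = √7
S(D) = 0
H(k(-3, 4), S(6 - 1*(-3))) - 1*4139 = (√7 + 0) - 1*4139 = √7 - 4139 = -4139 + √7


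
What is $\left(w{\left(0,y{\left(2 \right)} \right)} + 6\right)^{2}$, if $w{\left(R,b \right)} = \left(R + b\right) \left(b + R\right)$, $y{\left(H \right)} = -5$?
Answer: $961$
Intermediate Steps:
$w{\left(R,b \right)} = \left(R + b\right)^{2}$ ($w{\left(R,b \right)} = \left(R + b\right) \left(R + b\right) = \left(R + b\right)^{2}$)
$\left(w{\left(0,y{\left(2 \right)} \right)} + 6\right)^{2} = \left(\left(0 - 5\right)^{2} + 6\right)^{2} = \left(\left(-5\right)^{2} + 6\right)^{2} = \left(25 + 6\right)^{2} = 31^{2} = 961$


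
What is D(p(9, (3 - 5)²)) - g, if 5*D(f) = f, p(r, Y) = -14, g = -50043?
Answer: 250201/5 ≈ 50040.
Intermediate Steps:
D(f) = f/5
D(p(9, (3 - 5)²)) - g = (⅕)*(-14) - 1*(-50043) = -14/5 + 50043 = 250201/5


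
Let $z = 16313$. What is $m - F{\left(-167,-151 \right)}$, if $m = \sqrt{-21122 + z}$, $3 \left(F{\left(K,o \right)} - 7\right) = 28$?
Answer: $- \frac{49}{3} + i \sqrt{4809} \approx -16.333 + 69.347 i$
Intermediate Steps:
$F{\left(K,o \right)} = \frac{49}{3}$ ($F{\left(K,o \right)} = 7 + \frac{1}{3} \cdot 28 = 7 + \frac{28}{3} = \frac{49}{3}$)
$m = i \sqrt{4809}$ ($m = \sqrt{-21122 + 16313} = \sqrt{-4809} = i \sqrt{4809} \approx 69.347 i$)
$m - F{\left(-167,-151 \right)} = i \sqrt{4809} - \frac{49}{3} = - \frac{49}{3} + i \sqrt{4809}$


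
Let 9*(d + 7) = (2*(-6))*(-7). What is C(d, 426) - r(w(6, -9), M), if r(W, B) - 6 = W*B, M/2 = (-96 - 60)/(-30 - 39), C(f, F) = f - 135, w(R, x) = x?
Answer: -6760/69 ≈ -97.971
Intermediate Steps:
d = 7/3 (d = -7 + ((2*(-6))*(-7))/9 = -7 + (-12*(-7))/9 = -7 + (1/9)*84 = -7 + 28/3 = 7/3 ≈ 2.3333)
C(f, F) = -135 + f
M = 104/23 (M = 2*((-96 - 60)/(-30 - 39)) = 2*(-156/(-69)) = 2*(-156*(-1/69)) = 2*(52/23) = 104/23 ≈ 4.5217)
r(W, B) = 6 + B*W (r(W, B) = 6 + W*B = 6 + B*W)
C(d, 426) - r(w(6, -9), M) = (-135 + 7/3) - (6 + (104/23)*(-9)) = -398/3 - (6 - 936/23) = -398/3 - 1*(-798/23) = -398/3 + 798/23 = -6760/69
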